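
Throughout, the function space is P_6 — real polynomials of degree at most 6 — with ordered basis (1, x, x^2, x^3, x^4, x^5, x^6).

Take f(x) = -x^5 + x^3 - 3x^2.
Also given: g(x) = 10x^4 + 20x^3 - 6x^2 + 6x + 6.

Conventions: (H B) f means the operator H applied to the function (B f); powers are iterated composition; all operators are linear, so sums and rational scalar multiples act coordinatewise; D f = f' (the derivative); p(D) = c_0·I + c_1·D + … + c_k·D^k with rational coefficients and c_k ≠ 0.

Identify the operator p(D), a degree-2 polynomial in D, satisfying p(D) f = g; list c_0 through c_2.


c_0 = 0, c_1 = -2, c_2 = -1

D^0 f = -x^5 + x^3 - 3x^2
D^1 f = -5x^4 + 3x^2 - 6x
D^2 f = -20x^3 + 6x - 6
matching coefficients of g against c_0 f + c_1 Df + … from the top degree down determines the c_i
solution: c_0 = 0, c_1 = -2, c_2 = -1


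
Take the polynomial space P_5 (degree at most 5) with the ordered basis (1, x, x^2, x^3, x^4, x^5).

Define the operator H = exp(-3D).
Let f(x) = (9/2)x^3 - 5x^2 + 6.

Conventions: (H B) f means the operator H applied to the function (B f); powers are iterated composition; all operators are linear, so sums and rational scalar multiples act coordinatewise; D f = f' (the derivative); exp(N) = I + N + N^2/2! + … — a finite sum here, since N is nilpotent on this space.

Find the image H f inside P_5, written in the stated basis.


order-1 term: -(81/2)x^2 + 30x
order-2 term: (243/2)x - 45
order-3 term: -243/2
the series for exp(-3D) f terminates at order 3
exp(-3D) f = (9/2)x^3 - (91/2)x^2 + (303/2)x - 321/2

the result is g(x) = (9/2)x^3 - (91/2)x^2 + (303/2)x - 321/2


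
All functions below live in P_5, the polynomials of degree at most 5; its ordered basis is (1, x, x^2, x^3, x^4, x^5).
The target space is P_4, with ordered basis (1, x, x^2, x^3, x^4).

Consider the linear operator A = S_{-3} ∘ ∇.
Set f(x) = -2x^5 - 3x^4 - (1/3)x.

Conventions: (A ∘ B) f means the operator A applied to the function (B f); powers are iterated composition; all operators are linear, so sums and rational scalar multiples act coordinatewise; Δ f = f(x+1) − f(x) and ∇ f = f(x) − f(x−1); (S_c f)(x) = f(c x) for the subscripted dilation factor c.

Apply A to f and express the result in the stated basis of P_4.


∇ f = -10x^4 + 8x^3 - 2x^2 - 2x + 2/3
S_{-3} ∇ f = -810x^4 - 216x^3 - 18x^2 + 6x + 2/3

the result is g(x) = -810x^4 - 216x^3 - 18x^2 + 6x + 2/3


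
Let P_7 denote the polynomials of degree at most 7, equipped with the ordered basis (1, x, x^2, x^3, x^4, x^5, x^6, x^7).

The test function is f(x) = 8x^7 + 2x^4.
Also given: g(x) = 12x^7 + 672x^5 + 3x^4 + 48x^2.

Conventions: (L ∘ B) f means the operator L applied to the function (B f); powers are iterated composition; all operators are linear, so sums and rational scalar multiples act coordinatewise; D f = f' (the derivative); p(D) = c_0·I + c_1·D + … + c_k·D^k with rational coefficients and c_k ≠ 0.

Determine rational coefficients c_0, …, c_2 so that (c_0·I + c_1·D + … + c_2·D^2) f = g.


c_0 = 3/2, c_1 = 0, c_2 = 2

D^0 f = 8x^7 + 2x^4
D^1 f = 56x^6 + 8x^3
D^2 f = 336x^5 + 24x^2
matching coefficients of g against c_0 f + c_1 Df + … from the top degree down determines the c_i
solution: c_0 = 3/2, c_1 = 0, c_2 = 2


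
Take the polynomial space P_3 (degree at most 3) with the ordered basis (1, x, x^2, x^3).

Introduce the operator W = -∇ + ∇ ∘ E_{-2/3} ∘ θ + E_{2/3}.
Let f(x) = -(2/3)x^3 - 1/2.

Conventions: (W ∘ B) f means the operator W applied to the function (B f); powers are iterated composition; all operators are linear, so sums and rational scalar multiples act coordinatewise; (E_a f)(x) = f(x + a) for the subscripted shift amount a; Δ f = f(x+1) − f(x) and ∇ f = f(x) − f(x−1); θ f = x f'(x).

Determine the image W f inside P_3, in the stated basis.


∇ f = -2x^2 + 2x - 2/3
(-∇) f = 2x^2 - 2x + 2/3
θ f = -2x^3
E_{-2/3} θ f = -2x^3 + 4x^2 - (8/3)x + 16/27
∇ E_{-2/3} θ f = -6x^2 + 14x - 26/3
E_{2/3} f = -(2/3)x^3 - (4/3)x^2 - (8/9)x - 113/162
(-∇ + ∇ ∘ E_{-2/3} ∘ θ + E_{2/3}) f = -(2/3)x^3 - (16/3)x^2 + (100/9)x - 1409/162

g(x) = -(2/3)x^3 - (16/3)x^2 + (100/9)x - 1409/162


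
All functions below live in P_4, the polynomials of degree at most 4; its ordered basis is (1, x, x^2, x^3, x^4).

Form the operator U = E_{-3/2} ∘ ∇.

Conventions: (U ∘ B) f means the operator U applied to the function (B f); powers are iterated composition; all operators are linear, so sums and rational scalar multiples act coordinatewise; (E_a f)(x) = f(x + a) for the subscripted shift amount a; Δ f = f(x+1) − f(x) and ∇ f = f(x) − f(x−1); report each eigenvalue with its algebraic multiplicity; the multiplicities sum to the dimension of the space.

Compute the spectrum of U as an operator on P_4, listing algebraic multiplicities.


λ = 0 (multiplicity 5)

image of 1: 0
image of x: 1
image of x^2: 2x - 4
image of x^3: 3x^2 - 12x + 49/4
image of x^4: 4x^3 - 24x^2 + 49x - 34
the matrix is upper triangular; its diagonal is (0, 0, 0, 0, 0)
for a triangular matrix the eigenvalues are the diagonal entries, with algebraic multiplicity their repetition count


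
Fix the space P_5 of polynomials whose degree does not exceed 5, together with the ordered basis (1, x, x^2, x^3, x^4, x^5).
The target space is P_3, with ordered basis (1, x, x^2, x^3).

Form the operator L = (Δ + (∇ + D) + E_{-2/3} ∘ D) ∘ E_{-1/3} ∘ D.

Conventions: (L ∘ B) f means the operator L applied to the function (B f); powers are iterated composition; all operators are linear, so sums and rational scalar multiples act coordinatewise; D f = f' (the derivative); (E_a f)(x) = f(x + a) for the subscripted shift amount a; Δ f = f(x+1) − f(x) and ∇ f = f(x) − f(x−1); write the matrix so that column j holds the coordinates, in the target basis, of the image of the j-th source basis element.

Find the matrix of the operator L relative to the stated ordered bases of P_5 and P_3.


image of 1: 0
image of x: 0
image of x^2: 8
image of x^3: 24x - 12
image of x^4: 48x^2 - 48x + 24
image of x^5: 80x^3 - 120x^2 + 120x - 320/9
each image's coordinates form column j of the matrix

the matrix is [[0, 0, 8, -12, 24, -320/9]; [0, 0, 0, 24, -48, 120]; [0, 0, 0, 0, 48, -120]; [0, 0, 0, 0, 0, 80]] (rows listed top to bottom)


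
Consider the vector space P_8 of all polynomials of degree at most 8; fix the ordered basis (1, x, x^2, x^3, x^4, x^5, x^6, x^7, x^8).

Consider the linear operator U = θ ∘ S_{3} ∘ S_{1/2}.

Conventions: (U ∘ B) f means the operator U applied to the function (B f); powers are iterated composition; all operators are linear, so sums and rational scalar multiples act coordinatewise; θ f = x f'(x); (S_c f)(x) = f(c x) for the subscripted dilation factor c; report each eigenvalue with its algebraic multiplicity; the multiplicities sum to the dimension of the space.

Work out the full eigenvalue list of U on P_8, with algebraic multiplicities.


image of 1: 0
image of x: (3/2)x
image of x^2: (9/2)x^2
image of x^3: (81/8)x^3
image of x^4: (81/4)x^4
image of x^5: (1215/32)x^5
image of x^6: (2187/32)x^6
image of x^7: (15309/128)x^7
image of x^8: (6561/32)x^8
the matrix is upper triangular; its diagonal is (0, 3/2, 9/2, 81/8, 81/4, 1215/32, 2187/32, 15309/128, 6561/32)
for a triangular matrix the eigenvalues are the diagonal entries, with algebraic multiplicity their repetition count

λ = 0 (multiplicity 1), λ = 3/2 (multiplicity 1), λ = 9/2 (multiplicity 1), λ = 81/8 (multiplicity 1), λ = 81/4 (multiplicity 1), λ = 1215/32 (multiplicity 1), λ = 2187/32 (multiplicity 1), λ = 15309/128 (multiplicity 1), λ = 6561/32 (multiplicity 1)


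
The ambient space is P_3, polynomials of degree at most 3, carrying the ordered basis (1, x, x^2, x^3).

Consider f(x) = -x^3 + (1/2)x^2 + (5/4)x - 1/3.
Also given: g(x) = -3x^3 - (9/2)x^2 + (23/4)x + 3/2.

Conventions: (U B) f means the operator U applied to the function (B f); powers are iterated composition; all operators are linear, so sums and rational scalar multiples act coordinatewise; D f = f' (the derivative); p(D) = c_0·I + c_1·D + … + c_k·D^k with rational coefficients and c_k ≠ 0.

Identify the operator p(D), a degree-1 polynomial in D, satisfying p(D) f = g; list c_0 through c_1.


c_0 = 3, c_1 = 2

D^0 f = -x^3 + (1/2)x^2 + (5/4)x - 1/3
D^1 f = -3x^2 + x + 5/4
matching coefficients of g against c_0 f + c_1 Df + … from the top degree down determines the c_i
solution: c_0 = 3, c_1 = 2


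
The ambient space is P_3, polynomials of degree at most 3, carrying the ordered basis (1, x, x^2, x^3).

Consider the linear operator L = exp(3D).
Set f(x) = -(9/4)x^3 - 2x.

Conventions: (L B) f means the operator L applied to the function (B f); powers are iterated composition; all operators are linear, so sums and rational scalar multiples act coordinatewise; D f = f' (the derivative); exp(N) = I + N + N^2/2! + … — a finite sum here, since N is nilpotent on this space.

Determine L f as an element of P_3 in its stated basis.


order-1 term: -(81/4)x^2 - 6
order-2 term: -(243/4)x
order-3 term: -243/4
the series for exp(3D) f terminates at order 3
exp(3D) f = -(9/4)x^3 - (81/4)x^2 - (251/4)x - 267/4

the image equals g(x) = -(9/4)x^3 - (81/4)x^2 - (251/4)x - 267/4


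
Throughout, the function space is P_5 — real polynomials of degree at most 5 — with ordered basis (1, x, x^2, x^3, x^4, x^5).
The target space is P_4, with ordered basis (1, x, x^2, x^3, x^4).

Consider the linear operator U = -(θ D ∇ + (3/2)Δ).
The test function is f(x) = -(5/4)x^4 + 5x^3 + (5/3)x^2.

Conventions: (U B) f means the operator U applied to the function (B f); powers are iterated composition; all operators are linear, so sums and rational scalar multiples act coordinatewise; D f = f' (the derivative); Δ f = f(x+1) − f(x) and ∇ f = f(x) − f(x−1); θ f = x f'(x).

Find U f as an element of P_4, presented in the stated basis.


∇ f = -5x^3 + (45/2)x^2 - (50/3)x + 55/12
D ∇ f = -15x^2 + 45x - 50/3
θ D ∇ f = -30x^2 + 45x
Δ f = -5x^3 + (15/2)x^2 + (40/3)x + 65/12
((3/2)Δ) f = -(15/2)x^3 + (45/4)x^2 + 20x + 65/8
(θ D ∇ + (3/2)Δ) f = -(15/2)x^3 - (75/4)x^2 + 65x + 65/8
(-(θ D ∇ + (3/2)Δ)) f = (15/2)x^3 + (75/4)x^2 - 65x - 65/8

g(x) = (15/2)x^3 + (75/4)x^2 - 65x - 65/8


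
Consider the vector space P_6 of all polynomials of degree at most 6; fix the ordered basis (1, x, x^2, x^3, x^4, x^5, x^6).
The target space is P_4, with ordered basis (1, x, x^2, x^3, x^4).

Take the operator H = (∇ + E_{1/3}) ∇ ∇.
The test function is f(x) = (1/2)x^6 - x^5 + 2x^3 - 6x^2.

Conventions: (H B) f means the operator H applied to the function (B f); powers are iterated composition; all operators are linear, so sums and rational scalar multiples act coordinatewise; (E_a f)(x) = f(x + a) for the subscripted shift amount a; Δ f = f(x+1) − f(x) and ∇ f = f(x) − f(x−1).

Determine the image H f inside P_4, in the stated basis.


∇ f = 3x^5 - (25/2)x^4 + 20x^3 - (23/2)x^2 - 10x + 13/2
∇ ∇ f = 15x^4 - 80x^3 + 165x^2 - 148x + 37
∇ (∇ ∇) f = 60x^3 - 330x^2 + 630x - 408
E_{1/3} (∇ ∇) f = 15x^4 - 60x^3 + 95x^2 - (562/9)x + 29/9
(∇ + E_{1/3}) (∇ ∇) f = 15x^4 - 235x^2 + (5108/9)x - 3643/9

the result is g(x) = 15x^4 - 235x^2 + (5108/9)x - 3643/9


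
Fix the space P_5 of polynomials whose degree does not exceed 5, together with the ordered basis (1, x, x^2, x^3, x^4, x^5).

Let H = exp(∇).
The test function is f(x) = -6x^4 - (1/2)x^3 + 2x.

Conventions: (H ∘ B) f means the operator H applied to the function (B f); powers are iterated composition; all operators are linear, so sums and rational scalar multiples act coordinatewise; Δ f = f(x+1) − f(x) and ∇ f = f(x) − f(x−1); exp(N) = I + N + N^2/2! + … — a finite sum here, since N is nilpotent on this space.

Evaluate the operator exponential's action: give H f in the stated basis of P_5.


the image equals g(x) = -6x^4 - (49/2)x^3 - (3/2)x^2 + 26x - 7/2

order-1 term: -24x^3 + (69/2)x^2 - (45/2)x + 15/2
order-2 term: -36x^2 + (141/2)x - 81/2
order-3 term: -24x + 71/2
order-4 term: -6
the series for exp(∇) f terminates at order 4
exp(∇) f = -6x^4 - (49/2)x^3 - (3/2)x^2 + 26x - 7/2


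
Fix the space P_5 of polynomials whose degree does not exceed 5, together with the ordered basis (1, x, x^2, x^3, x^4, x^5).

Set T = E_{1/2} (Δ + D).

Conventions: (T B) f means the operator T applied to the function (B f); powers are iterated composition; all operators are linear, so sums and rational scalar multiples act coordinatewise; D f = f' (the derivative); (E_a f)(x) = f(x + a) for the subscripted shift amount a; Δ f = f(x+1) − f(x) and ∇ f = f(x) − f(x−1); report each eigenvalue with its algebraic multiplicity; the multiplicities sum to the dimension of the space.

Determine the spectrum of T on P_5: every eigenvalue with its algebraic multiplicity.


image of 1: 0
image of x: 2
image of x^2: 4x + 3
image of x^3: 6x^2 + 9x + 4
image of x^4: 8x^3 + 18x^2 + 16x + 11/2
image of x^5: 10x^4 + 30x^3 + 40x^2 + (55/2)x + 63/8
the matrix is upper triangular; its diagonal is (0, 0, 0, 0, 0, 0)
for a triangular matrix the eigenvalues are the diagonal entries, with algebraic multiplicity their repetition count

λ = 0 (multiplicity 6)


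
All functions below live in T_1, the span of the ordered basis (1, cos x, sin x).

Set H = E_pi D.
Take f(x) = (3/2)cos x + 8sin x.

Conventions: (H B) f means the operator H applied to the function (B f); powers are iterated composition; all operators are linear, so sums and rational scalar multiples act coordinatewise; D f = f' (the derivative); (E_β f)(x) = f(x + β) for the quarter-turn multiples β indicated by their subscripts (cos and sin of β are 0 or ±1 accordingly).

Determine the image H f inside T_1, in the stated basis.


D f = 8cos x - (3/2)sin x
E_pi D f = -8cos x + (3/2)sin x

g(x) = -8cos x + (3/2)sin x


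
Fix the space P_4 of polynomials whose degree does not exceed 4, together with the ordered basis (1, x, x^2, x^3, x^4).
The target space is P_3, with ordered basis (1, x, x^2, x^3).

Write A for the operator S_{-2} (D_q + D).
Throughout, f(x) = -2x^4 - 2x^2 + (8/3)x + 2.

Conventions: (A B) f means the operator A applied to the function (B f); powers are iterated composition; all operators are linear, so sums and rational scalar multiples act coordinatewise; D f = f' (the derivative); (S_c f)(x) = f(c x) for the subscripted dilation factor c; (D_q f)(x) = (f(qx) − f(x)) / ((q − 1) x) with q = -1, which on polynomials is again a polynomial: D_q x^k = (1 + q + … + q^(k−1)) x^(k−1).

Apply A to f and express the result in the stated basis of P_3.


the result is g(x) = 64x^3 + 8x + 16/3

D_q f = 8/3
D f = -8x^3 - 4x + 8/3
(D_q + D) f = -8x^3 - 4x + 16/3
S_{-2} (D_q + D) f = 64x^3 + 8x + 16/3


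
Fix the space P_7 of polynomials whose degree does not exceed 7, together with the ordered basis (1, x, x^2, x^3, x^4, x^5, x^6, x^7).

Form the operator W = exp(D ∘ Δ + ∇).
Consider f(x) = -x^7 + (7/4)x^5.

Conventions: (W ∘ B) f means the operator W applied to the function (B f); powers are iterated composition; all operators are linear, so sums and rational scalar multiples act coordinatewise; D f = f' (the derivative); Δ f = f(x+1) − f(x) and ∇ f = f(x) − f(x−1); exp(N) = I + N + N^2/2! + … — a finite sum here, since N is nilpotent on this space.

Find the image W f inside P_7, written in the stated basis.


order-1 term: -7x^6 - 21x^5 - (525/4)x^4 - (175/2)x^3 - 56x^2 - (35/4)x + 5/2
order-2 term: -21x^5 - 105x^4 - (1295/2)x^3 - (2205/2)x^2 - (6083/4)x - 1939/4
order-3 term: -35x^4 - 210x^3 - (2275/2)x^2 - (4095/2)x - 7539/4
order-4 term: -35x^3 - 210x^2 - (3465/4)x - 2065/2
order-5 term: -21x^2 - 105x - 973/4
order-6 term: -7x - 21
order-7 term: -1
the series for exp(D ∘ Δ + ∇) f terminates at order 7
exp(D ∘ Δ + ∇) f = -x^7 - 7x^6 - (161/4)x^5 - (1085/4)x^4 - 980x^3 - 2527x^2 - (18221/4)x - 14659/4

the result is g(x) = -x^7 - 7x^6 - (161/4)x^5 - (1085/4)x^4 - 980x^3 - 2527x^2 - (18221/4)x - 14659/4


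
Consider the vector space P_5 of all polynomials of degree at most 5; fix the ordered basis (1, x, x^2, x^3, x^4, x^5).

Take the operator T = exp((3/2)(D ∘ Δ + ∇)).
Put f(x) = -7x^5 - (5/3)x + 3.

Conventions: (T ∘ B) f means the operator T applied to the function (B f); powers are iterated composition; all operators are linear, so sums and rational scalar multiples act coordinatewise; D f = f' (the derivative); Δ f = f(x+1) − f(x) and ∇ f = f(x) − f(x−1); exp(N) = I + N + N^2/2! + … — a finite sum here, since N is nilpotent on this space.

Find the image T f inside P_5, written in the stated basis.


order-1 term: -(105/2)x^4 - 105x^3 - 420x^2 - (315/2)x - 131/2
order-2 term: -(315/2)x^3 - (945/2)x^2 - (5985/4)x - 3465/4
order-3 term: -(945/4)x^2 - (2835/4)x - 10395/8
order-4 term: -(2835/16)x - 2835/8
order-5 term: -1701/32
the series for exp((3/2)(D ∘ Δ + ∇)) f terminates at order 5
exp((3/2)(D ∘ Δ + ∇)) f = -7x^5 - (105/2)x^4 - (525/2)x^3 - (4515/4)x^2 - (121985/48)x - 84341/32

g(x) = -7x^5 - (105/2)x^4 - (525/2)x^3 - (4515/4)x^2 - (121985/48)x - 84341/32


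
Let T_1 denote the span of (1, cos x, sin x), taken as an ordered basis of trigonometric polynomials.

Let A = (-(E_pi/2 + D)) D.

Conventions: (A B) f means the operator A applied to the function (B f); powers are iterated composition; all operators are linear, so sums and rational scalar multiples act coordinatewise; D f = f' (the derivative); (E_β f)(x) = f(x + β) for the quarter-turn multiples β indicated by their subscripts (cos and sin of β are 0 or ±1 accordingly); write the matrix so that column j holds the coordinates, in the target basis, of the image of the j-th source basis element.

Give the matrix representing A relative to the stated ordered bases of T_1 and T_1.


the matrix is [[0, 0, 0]; [0, 2, 0]; [0, 0, 2]] (rows listed top to bottom)

image of 1: 0
image of cos x: 2cos x
image of sin x: 2sin x
each image's coordinates form column j of the matrix


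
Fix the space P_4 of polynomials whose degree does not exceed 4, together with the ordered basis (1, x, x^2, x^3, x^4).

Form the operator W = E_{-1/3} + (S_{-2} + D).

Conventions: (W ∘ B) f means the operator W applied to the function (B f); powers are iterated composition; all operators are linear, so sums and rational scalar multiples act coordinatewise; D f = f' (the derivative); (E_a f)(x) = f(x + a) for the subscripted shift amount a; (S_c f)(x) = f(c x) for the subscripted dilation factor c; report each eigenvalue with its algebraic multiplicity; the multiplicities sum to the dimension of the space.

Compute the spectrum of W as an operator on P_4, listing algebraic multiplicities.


image of 1: 2
image of x: -x + 2/3
image of x^2: 5x^2 + (4/3)x + 1/9
image of x^3: -7x^3 + 2x^2 + (1/3)x - 1/27
image of x^4: 17x^4 + (8/3)x^3 + (2/3)x^2 - (4/27)x + 1/81
the matrix is upper triangular; its diagonal is (2, -1, 5, -7, 17)
for a triangular matrix the eigenvalues are the diagonal entries, with algebraic multiplicity their repetition count

λ = -7 (multiplicity 1), λ = -1 (multiplicity 1), λ = 2 (multiplicity 1), λ = 5 (multiplicity 1), λ = 17 (multiplicity 1)


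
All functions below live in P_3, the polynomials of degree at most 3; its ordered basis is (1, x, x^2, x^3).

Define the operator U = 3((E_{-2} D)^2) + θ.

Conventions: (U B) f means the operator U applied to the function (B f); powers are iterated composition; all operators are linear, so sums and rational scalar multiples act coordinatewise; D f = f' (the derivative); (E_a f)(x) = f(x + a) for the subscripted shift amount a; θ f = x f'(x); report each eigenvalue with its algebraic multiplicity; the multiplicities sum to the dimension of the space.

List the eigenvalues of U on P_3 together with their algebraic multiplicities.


λ = 0 (multiplicity 1), λ = 1 (multiplicity 1), λ = 2 (multiplicity 1), λ = 3 (multiplicity 1)

image of 1: 0
image of x: x
image of x^2: 2x^2 + 6
image of x^3: 3x^3 + 18x - 72
the matrix is upper triangular; its diagonal is (0, 1, 2, 3)
for a triangular matrix the eigenvalues are the diagonal entries, with algebraic multiplicity their repetition count


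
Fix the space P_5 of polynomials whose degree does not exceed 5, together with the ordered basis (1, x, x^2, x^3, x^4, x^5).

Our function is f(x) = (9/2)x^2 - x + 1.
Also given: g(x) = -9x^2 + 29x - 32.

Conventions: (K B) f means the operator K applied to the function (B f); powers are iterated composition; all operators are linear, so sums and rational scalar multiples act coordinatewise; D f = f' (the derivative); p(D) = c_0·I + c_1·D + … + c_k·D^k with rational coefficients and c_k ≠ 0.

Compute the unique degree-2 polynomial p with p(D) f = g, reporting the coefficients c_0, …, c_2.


D^0 f = (9/2)x^2 - x + 1
D^1 f = 9x - 1
D^2 f = 9
matching coefficients of g against c_0 f + c_1 Df + … from the top degree down determines the c_i
solution: c_0 = -2, c_1 = 3, c_2 = -3

p(D) = -2·I + 3·D − 3·D^2, i.e. c_0 = -2, c_1 = 3, c_2 = -3


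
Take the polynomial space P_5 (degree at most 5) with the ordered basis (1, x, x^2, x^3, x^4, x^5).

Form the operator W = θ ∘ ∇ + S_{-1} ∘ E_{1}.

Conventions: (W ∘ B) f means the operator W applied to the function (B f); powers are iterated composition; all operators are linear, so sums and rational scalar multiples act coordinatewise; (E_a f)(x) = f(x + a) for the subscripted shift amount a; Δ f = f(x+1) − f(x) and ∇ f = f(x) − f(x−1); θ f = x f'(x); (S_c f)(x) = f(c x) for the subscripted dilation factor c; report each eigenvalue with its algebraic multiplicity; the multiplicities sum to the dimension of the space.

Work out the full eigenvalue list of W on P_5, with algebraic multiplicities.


λ = -1 (multiplicity 3), λ = 1 (multiplicity 3)

image of 1: 1
image of x: -x + 1
image of x^2: x^2 + 1
image of x^3: -x^3 + 9x^2 - 6x + 1
image of x^4: x^4 + 8x^3 - 6x^2 + 1
image of x^5: -x^5 + 25x^4 - 40x^3 + 30x^2 - 10x + 1
the matrix is upper triangular; its diagonal is (1, -1, 1, -1, 1, -1)
for a triangular matrix the eigenvalues are the diagonal entries, with algebraic multiplicity their repetition count


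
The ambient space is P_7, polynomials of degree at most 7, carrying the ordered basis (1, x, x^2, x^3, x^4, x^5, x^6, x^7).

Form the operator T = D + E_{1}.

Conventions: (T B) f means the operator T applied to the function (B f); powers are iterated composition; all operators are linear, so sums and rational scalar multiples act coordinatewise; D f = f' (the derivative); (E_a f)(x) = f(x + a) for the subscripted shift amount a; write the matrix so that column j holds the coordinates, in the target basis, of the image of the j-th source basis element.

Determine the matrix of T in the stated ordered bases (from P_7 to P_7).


the matrix is [[1, 2, 1, 1, 1, 1, 1, 1]; [0, 1, 4, 3, 4, 5, 6, 7]; [0, 0, 1, 6, 6, 10, 15, 21]; [0, 0, 0, 1, 8, 10, 20, 35]; [0, 0, 0, 0, 1, 10, 15, 35]; [0, 0, 0, 0, 0, 1, 12, 21]; [0, 0, 0, 0, 0, 0, 1, 14]; [0, 0, 0, 0, 0, 0, 0, 1]] (rows listed top to bottom)

image of 1: 1
image of x: x + 2
image of x^2: x^2 + 4x + 1
image of x^3: x^3 + 6x^2 + 3x + 1
image of x^4: x^4 + 8x^3 + 6x^2 + 4x + 1
image of x^5: x^5 + 10x^4 + 10x^3 + 10x^2 + 5x + 1
image of x^6: x^6 + 12x^5 + 15x^4 + 20x^3 + 15x^2 + 6x + 1
image of x^7: x^7 + 14x^6 + 21x^5 + 35x^4 + 35x^3 + 21x^2 + 7x + 1
each image's coordinates form column j of the matrix


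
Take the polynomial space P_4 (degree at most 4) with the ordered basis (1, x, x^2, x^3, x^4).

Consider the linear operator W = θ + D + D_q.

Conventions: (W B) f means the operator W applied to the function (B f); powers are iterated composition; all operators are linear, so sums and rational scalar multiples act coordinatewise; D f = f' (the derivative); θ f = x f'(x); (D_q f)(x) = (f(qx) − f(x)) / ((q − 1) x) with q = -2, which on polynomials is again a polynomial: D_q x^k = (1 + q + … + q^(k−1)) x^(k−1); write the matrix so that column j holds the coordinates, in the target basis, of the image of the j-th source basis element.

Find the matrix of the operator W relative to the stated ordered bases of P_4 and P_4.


the matrix is [[0, 2, 0, 0, 0]; [0, 1, 1, 0, 0]; [0, 0, 2, 6, 0]; [0, 0, 0, 3, -1]; [0, 0, 0, 0, 4]] (rows listed top to bottom)

image of 1: 0
image of x: x + 2
image of x^2: 2x^2 + x
image of x^3: 3x^3 + 6x^2
image of x^4: 4x^4 - x^3
each image's coordinates form column j of the matrix


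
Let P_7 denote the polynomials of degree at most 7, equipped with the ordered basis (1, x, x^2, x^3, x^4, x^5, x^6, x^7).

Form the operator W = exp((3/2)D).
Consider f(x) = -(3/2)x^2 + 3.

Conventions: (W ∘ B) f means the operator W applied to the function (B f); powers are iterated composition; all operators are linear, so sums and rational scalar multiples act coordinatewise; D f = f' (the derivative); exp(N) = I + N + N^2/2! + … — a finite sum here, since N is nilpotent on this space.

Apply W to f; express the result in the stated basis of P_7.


order-1 term: -(9/2)x
order-2 term: -27/8
the series for exp((3/2)D) f terminates at order 2
exp((3/2)D) f = -(3/2)x^2 - (9/2)x - 3/8

g(x) = -(3/2)x^2 - (9/2)x - 3/8


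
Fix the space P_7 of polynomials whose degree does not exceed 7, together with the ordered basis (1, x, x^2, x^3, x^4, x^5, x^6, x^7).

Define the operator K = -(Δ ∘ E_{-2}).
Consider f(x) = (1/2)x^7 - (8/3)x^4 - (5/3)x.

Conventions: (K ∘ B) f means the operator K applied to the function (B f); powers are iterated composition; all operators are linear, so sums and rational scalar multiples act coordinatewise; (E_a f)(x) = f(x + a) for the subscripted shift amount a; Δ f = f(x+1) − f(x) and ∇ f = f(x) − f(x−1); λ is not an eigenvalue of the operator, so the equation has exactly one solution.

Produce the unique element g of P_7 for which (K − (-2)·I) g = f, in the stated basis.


write g with unknown coordinates in the stated basis and equate coefficients in (K − (-2)·I) g = f
solving from the highest basis element down gives g = (1/4)x^7 + (7/8)x^6 - (21/4)x^5 - (169/48)x^4 + (202/3)x^3 - (545/8)x^2 - (1585/8)x + 16525/96
check: K g = -(7/4)x^6 + (21/2)x^5 + (35/8)x^4 - (404/3)x^3 + (545/4)x^2 + (4735/12)x - 16525/48
so K g − (-2)·g = (1/2)x^7 - (8/3)x^4 - (5/3)x = f ✓

the result is g(x) = (1/4)x^7 + (7/8)x^6 - (21/4)x^5 - (169/48)x^4 + (202/3)x^3 - (545/8)x^2 - (1585/8)x + 16525/96


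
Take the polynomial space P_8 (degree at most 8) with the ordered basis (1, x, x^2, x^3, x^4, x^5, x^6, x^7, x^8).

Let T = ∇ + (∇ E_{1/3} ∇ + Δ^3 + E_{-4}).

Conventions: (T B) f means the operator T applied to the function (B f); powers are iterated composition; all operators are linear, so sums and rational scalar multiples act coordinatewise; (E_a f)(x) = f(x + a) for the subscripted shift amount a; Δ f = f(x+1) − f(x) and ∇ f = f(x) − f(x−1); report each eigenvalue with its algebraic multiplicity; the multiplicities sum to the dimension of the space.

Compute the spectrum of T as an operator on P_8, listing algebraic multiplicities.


image of 1: 1
image of x: x - 3
image of x^2: x^2 - 6x + 17
image of x^3: x^3 - 9x^2 + 51x - 61
image of x^4: x^4 - 12x^3 + 102x^2 - 244x + 895/3
image of x^5: x^5 - 15x^4 + 170x^3 - 610x^2 + (4475/3)x - 23911/27
image of x^6: x^6 - 18x^5 + 255x^4 - 1220x^3 + 4475x^2 - (47822/9)x + 125719/27
image of x^7: x^7 - 21x^6 + 357x^5 - 2135x^4 + (31325/3)x^3 - (167377/9)x^2 + (880033/27)x - 1183621/81
image of x^8: x^8 - 24x^7 + 476x^6 - 3416x^5 + (62650/3)x^4 - (1339016/27)x^3 + (3520132/27)x^2 - (9468968/81)x + 52043645/729
the matrix is upper triangular; its diagonal is (1, 1, 1, 1, 1, 1, 1, 1, 1)
for a triangular matrix the eigenvalues are the diagonal entries, with algebraic multiplicity their repetition count

λ = 1 (multiplicity 9)


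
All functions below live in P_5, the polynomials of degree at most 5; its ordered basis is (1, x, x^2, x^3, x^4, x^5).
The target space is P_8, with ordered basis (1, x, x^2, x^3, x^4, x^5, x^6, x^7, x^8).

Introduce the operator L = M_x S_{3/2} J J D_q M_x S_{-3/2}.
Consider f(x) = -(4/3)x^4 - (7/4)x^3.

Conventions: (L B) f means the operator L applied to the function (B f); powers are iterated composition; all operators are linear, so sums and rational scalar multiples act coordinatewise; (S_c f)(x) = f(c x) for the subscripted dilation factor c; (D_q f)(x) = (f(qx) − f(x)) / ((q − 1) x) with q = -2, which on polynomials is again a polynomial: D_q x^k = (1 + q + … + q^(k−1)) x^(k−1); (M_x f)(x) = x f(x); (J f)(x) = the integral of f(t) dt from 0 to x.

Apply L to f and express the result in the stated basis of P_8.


S_{-3/2} f = -(27/4)x^4 + (189/32)x^3
M_x S_{-3/2} f = -(27/4)x^5 + (189/32)x^4
D_q (M_x S_{-3/2}) f = -(297/4)x^4 - (945/32)x^3
J D_q (M_x S_{-3/2}) f = -(297/20)x^5 - (945/128)x^4
J J D_q (M_x S_{-3/2}) f = -(99/40)x^6 - (189/128)x^5
S_{3/2} (J J D_q) (M_x S_{-3/2}) f = -(72171/2560)x^6 - (45927/4096)x^5
M_x S_{3/2} (J J D_q) (M_x S_{-3/2}) f = -(72171/2560)x^7 - (45927/4096)x^6

g(x) = -(72171/2560)x^7 - (45927/4096)x^6


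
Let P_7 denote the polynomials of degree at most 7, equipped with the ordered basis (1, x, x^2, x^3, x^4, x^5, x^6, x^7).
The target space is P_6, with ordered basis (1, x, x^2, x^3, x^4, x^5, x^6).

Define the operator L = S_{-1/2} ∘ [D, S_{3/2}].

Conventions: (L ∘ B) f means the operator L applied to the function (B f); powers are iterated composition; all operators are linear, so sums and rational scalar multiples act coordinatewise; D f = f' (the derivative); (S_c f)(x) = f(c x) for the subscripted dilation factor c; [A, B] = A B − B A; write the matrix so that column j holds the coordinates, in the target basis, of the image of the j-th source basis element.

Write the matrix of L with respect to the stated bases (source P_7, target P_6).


the matrix is [[0, 1/2, 0, 0, 0, 0, 0, 0]; [0, 0, -3/4, 0, 0, 0, 0, 0]; [0, 0, 0, 27/32, 0, 0, 0, 0]; [0, 0, 0, 0, -27/32, 0, 0, 0]; [0, 0, 0, 0, 0, 405/512, 0, 0]; [0, 0, 0, 0, 0, 0, -729/1024, 0]; [0, 0, 0, 0, 0, 0, 0, 5103/8192]] (rows listed top to bottom)

image of 1: 0
image of x: 1/2
image of x^2: -(3/4)x
image of x^3: (27/32)x^2
image of x^4: -(27/32)x^3
image of x^5: (405/512)x^4
image of x^6: -(729/1024)x^5
image of x^7: (5103/8192)x^6
each image's coordinates form column j of the matrix


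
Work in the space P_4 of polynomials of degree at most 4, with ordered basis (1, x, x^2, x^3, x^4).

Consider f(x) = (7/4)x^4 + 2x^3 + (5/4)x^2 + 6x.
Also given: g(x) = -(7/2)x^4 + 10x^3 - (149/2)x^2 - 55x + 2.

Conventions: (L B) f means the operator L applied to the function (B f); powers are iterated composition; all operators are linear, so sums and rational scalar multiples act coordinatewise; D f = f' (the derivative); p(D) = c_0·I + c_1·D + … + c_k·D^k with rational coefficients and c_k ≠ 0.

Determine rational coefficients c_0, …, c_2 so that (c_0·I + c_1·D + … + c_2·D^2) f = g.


D^0 f = (7/4)x^4 + 2x^3 + (5/4)x^2 + 6x
D^1 f = 7x^3 + 6x^2 + (5/2)x + 6
D^2 f = 21x^2 + 12x + 5/2
matching coefficients of g against c_0 f + c_1 Df + … from the top degree down determines the c_i
solution: c_0 = -2, c_1 = 2, c_2 = -4

p(D) = -2·I + 2·D − 4·D^2, i.e. c_0 = -2, c_1 = 2, c_2 = -4


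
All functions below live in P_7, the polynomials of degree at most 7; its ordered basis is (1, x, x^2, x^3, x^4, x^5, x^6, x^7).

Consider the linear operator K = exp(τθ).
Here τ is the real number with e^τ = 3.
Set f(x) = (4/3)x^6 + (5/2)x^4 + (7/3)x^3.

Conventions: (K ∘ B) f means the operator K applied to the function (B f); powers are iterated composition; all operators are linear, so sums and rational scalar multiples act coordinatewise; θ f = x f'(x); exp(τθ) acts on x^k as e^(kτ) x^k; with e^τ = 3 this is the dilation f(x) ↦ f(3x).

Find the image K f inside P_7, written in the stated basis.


exp(τθ) x^k = e^(kτ) x^k; with e^τ = 3 this sends x^k to 3^k x^k
x^3 ↦ 27 x^3
x^4 ↦ 81 x^4
x^6 ↦ 729 x^6
applying this coordinatewise to f: exp(τθ) f = 972x^6 + (405/2)x^4 + 63x^3

the image equals g(x) = 972x^6 + (405/2)x^4 + 63x^3


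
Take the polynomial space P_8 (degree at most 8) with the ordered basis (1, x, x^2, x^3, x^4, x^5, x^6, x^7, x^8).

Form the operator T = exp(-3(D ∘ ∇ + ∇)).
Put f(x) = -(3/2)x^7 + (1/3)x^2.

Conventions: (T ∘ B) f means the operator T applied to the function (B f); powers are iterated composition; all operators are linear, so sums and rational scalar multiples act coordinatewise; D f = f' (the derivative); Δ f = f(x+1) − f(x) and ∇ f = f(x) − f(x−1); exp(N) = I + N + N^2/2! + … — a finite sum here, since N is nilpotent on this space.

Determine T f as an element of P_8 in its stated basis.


order-1 term: (63/2)x^6 + (189/2)x^5 - 315x^4 + (945/2)x^3 - 378x^2 + (311/2)x - 28
order-2 term: -(567/2)x^5 - (2835/2)x^4 + (4725/2)x^3 + (2835/2)x^2 - (11529/2)x + 6999/2
order-3 term: (2835/2)x^4 + 8505x^3 - (8505/2)x^2 - 17010x + 24381/2
order-4 term: -(8505/2)x^3 - 25515x^2 - (8505/2)x + 25515
order-5 term: (15309/2)x^2 + (76545/2)x + 25515/2
order-6 term: -(15309/2)x - 45927/2
order-7 term: 6561/2
the series for exp(-3(D ∘ ∇ + ∇)) f terminates at order 7
exp(-3(D ∘ ∇ + ∇)) f = -(3/2)x^7 + (63/2)x^6 - 189x^5 - 315x^4 + (14175/2)x^3 - (126439/6)x^2 + (7493/2)x + 68503/2

the result is g(x) = -(3/2)x^7 + (63/2)x^6 - 189x^5 - 315x^4 + (14175/2)x^3 - (126439/6)x^2 + (7493/2)x + 68503/2


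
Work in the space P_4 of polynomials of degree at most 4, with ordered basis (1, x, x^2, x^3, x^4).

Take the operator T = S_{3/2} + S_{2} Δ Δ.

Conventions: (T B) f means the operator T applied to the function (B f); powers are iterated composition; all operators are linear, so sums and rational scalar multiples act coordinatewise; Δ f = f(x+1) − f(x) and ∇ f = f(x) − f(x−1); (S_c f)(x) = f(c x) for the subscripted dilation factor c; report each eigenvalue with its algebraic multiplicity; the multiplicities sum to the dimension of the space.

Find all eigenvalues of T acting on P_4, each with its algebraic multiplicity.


λ = 1 (multiplicity 1), λ = 3/2 (multiplicity 1), λ = 9/4 (multiplicity 1), λ = 27/8 (multiplicity 1), λ = 81/16 (multiplicity 1)

image of 1: 1
image of x: (3/2)x
image of x^2: (9/4)x^2 + 2
image of x^3: (27/8)x^3 + 12x + 6
image of x^4: (81/16)x^4 + 48x^2 + 48x + 14
the matrix is upper triangular; its diagonal is (1, 3/2, 9/4, 27/8, 81/16)
for a triangular matrix the eigenvalues are the diagonal entries, with algebraic multiplicity their repetition count


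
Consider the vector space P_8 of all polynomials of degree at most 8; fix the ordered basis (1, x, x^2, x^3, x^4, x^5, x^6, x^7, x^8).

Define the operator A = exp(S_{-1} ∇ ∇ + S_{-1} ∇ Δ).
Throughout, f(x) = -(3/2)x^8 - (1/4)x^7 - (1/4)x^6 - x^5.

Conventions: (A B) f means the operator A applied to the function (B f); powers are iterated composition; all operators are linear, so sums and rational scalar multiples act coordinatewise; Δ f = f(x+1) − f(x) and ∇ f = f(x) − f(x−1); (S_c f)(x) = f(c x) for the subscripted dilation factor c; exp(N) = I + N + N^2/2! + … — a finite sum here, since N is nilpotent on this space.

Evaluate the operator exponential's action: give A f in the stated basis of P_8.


order-1 term: -168x^6 - 483x^5 - (3285/2)x^4 - 2370x^3 - (5061/2)x^2 - 1365x - 677/2
order-2 term: -5040x^4 - 420x^3 - 25380x^2 - 1290x - 9222
order-3 term: -40320x^2 - 38640x - 59880
order-4 term: -40320
the series for exp(S_{-1} ∇ ∇ + S_{-1} ∇ Δ) f terminates at order 4
exp(S_{-1} ∇ ∇ + S_{-1} ∇ Δ) f = -(3/2)x^8 - (1/4)x^7 - (673/4)x^6 - 484x^5 - (13365/2)x^4 - 2790x^3 - (136461/2)x^2 - 41295x - 219521/2

the image equals g(x) = -(3/2)x^8 - (1/4)x^7 - (673/4)x^6 - 484x^5 - (13365/2)x^4 - 2790x^3 - (136461/2)x^2 - 41295x - 219521/2


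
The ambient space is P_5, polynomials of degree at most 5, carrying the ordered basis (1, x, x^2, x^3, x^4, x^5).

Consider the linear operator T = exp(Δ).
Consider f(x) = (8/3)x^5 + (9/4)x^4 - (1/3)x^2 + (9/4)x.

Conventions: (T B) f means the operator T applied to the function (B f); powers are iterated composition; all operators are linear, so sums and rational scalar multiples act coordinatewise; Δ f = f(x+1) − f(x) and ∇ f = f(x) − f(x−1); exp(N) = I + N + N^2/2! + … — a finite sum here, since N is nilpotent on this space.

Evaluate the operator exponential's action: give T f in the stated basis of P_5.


the image equals g(x) = (8/3)x^5 + (187/12)x^4 + (187/3)x^3 + 160x^2 + (2959/12)x + 174

order-1 term: (40/3)x^4 + (107/3)x^3 + (241/6)x^2 + (65/3)x + 41/6
order-2 term: (80/3)x^3 + (187/2)x^2 + (361/3)x + 665/12
order-3 term: (80/3)x^2 + 89x + 481/6
order-4 term: (40/3)x + 347/12
order-5 term: 8/3
the series for exp(Δ) f terminates at order 5
exp(Δ) f = (8/3)x^5 + (187/12)x^4 + (187/3)x^3 + 160x^2 + (2959/12)x + 174


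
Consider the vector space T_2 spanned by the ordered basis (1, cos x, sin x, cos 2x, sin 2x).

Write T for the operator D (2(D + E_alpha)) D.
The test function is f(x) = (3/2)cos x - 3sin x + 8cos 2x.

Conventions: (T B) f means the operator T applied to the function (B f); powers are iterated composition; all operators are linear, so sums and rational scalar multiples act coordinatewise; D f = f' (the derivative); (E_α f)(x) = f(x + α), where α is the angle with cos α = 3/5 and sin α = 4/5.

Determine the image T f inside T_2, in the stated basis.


the result is g(x) = 9cos x + 9sin x + (448/25)cos 2x + (4736/25)sin 2x

D f = -3cos x - (3/2)sin x - 16sin 2x
D D f = -(3/2)cos x + 3sin x - 32cos 2x
E_alpha D f = -3cos x + (3/2)sin x - (384/25)cos 2x + (112/25)sin 2x
(D + E_alpha) D f = -(9/2)cos x + (9/2)sin x - (1184/25)cos 2x + (112/25)sin 2x
(2(D + E_alpha)) D f = -9cos x + 9sin x - (2368/25)cos 2x + (224/25)sin 2x
D (2(D + E_alpha)) D f = 9cos x + 9sin x + (448/25)cos 2x + (4736/25)sin 2x


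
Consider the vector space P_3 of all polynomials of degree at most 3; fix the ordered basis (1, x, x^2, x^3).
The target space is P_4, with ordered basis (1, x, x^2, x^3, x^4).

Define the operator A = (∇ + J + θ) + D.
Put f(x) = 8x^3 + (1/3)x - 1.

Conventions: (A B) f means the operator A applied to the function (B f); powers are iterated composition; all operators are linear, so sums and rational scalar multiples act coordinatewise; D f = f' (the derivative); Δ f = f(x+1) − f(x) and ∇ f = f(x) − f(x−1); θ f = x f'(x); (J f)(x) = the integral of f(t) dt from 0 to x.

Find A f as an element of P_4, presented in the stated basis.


g(x) = 2x^4 + 24x^3 + (289/6)x^2 - (74/3)x + 26/3

∇ f = 24x^2 - 24x + 25/3
J f = 2x^4 + (1/6)x^2 - x
θ f = 24x^3 + (1/3)x
(∇ + J + θ) f = 2x^4 + 24x^3 + (145/6)x^2 - (74/3)x + 25/3
D f = 24x^2 + 1/3
((∇ + J + θ) + D) f = 2x^4 + 24x^3 + (289/6)x^2 - (74/3)x + 26/3


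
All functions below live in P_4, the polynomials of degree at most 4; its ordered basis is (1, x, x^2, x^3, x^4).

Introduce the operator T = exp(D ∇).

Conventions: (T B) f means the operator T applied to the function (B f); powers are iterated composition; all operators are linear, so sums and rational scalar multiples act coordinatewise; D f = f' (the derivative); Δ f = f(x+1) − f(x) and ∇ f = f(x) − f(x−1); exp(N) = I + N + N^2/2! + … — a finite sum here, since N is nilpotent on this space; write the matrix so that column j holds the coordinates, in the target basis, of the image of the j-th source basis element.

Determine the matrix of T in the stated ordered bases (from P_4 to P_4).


image of 1: 1
image of x: x
image of x^2: x^2 + 2
image of x^3: x^3 + 6x - 3
image of x^4: x^4 + 12x^2 - 12x + 16
each image's coordinates form column j of the matrix

the matrix is [[1, 0, 2, -3, 16]; [0, 1, 0, 6, -12]; [0, 0, 1, 0, 12]; [0, 0, 0, 1, 0]; [0, 0, 0, 0, 1]] (rows listed top to bottom)


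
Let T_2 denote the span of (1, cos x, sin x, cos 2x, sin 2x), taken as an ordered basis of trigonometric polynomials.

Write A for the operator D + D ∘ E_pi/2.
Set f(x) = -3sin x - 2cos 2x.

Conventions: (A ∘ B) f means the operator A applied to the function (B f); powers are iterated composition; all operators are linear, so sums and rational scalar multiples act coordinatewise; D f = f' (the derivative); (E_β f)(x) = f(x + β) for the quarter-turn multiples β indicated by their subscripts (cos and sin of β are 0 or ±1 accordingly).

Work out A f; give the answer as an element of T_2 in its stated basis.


the image equals g(x) = -3cos x + 3sin x

D f = -3cos x + 4sin 2x
E_pi/2 f = -3cos x + 2cos 2x
D E_pi/2 f = 3sin x - 4sin 2x
(D + D ∘ E_pi/2) f = -3cos x + 3sin x
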